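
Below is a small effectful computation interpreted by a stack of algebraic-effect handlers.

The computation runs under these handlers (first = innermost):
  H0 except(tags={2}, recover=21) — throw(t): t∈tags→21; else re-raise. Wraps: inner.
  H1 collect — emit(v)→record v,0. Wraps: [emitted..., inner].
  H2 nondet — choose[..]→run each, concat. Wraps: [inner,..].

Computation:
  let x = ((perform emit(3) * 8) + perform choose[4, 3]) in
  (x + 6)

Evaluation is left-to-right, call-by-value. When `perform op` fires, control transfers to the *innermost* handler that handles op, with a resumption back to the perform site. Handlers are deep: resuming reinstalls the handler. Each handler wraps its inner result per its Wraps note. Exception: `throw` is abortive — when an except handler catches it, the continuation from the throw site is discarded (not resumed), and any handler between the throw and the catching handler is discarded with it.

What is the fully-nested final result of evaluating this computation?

Step-by-step:
emit(3) @ H1 ⇒ out+=3
choose[4, 3] @ H2
  branch[0] choose=4:
    H0 returns 10
    H1 returns [3, 10]
    H2 returns [[3, 10]]
  branch[1] choose=3:
    H0 returns 9
    H1 returns [3, 9]
    H2 returns [[3, 9]]
= [[3, 10], [3, 9]]

Answer: [[3, 10], [3, 9]]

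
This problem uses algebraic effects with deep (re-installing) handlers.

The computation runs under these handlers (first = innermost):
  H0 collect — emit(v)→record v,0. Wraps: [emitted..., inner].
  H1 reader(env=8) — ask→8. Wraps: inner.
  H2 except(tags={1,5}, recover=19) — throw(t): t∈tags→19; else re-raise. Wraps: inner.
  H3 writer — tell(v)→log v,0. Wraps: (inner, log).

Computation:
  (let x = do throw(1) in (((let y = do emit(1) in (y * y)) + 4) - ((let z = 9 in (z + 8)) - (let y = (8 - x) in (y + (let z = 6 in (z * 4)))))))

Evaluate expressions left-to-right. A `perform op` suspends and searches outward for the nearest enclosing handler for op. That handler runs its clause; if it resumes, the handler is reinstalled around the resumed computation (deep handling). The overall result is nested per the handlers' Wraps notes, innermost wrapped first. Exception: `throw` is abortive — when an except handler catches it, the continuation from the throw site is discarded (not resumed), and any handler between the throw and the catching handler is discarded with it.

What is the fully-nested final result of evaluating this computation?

Answer: (19, ())

Step-by-step:
throw(1) @ H2 caught ⇒ 19
H3 returns (19, ())
= (19, ())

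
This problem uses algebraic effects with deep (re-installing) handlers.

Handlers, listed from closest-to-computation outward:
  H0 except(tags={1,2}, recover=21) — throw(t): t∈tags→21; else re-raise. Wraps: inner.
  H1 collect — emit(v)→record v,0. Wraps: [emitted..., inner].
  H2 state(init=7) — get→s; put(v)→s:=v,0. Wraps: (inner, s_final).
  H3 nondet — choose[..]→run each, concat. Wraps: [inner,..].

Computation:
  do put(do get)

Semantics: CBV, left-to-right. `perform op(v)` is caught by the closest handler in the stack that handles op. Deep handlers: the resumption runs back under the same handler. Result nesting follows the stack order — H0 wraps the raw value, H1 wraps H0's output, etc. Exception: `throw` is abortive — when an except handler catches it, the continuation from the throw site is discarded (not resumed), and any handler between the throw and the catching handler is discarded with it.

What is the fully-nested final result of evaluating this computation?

Answer: [([0], 7)]

Evaluation trace:
get @ H2 ⇒ 7
put(7) @ H2 ⇒ s:=7
H0 returns 0
H1 returns [0]
H2 returns ([0], 7)
H3 returns [([0], 7)]
= [([0], 7)]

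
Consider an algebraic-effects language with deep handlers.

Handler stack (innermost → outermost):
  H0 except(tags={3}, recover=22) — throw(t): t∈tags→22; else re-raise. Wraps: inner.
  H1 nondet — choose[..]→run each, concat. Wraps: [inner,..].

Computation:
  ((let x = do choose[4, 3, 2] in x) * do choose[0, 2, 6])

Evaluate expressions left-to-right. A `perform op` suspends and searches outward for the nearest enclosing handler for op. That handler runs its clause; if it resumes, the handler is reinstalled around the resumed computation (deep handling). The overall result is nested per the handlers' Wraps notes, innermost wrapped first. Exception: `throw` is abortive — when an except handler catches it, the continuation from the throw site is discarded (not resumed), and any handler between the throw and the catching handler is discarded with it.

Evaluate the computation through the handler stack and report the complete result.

Step-by-step:
choose[4, 3, 2] @ H1
  branch[0] choose=4:
    choose[0, 2, 6] @ H1
      branch[0] choose=0:
        H0 returns 0
        H1 returns [0]
      branch[1] choose=2:
        H0 returns 8
        H1 returns [8]
      branch[2] choose=6:
        H0 returns 24
        H1 returns [24]
  branch[1] choose=3:
    choose[0, 2, 6] @ H1
      branch[0] choose=0:
        H0 returns 0
        H1 returns [0]
      branch[1] choose=2:
        H0 returns 6
        H1 returns [6]
      branch[2] choose=6:
        H0 returns 18
        H1 returns [18]
  branch[2] choose=2:
    choose[0, 2, 6] @ H1
      branch[0] choose=0:
        H0 returns 0
        H1 returns [0]
      branch[1] choose=2:
        H0 returns 4
        H1 returns [4]
      branch[2] choose=6:
        H0 returns 12
        H1 returns [12]
= [0, 8, 24, 0, 6, 18, 0, 4, 12]

Answer: [0, 8, 24, 0, 6, 18, 0, 4, 12]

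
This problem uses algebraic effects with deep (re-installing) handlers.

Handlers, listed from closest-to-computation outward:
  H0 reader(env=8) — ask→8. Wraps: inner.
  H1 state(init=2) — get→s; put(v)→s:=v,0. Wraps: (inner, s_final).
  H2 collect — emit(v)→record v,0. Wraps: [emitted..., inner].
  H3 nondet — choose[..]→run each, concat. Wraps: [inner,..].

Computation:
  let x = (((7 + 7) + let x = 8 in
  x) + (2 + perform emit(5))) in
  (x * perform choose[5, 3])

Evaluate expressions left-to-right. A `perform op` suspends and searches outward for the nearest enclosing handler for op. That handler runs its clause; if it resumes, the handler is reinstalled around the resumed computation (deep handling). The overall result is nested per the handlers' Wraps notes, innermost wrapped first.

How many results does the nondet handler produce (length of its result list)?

Evaluation trace:
emit(5) @ H2 ⇒ out+=5
choose[5, 3] @ H3
  branch[0] choose=5:
    H0 returns 120
    H1 returns (120, 2)
    H2 returns [5, (120, 2)]
    H3 returns [[5, (120, 2)]]
  branch[1] choose=3:
    H0 returns 72
    H1 returns (72, 2)
    H2 returns [5, (72, 2)]
    H3 returns [[5, (72, 2)]]
= [[5, (120, 2)], [5, (72, 2)]]

Answer: 2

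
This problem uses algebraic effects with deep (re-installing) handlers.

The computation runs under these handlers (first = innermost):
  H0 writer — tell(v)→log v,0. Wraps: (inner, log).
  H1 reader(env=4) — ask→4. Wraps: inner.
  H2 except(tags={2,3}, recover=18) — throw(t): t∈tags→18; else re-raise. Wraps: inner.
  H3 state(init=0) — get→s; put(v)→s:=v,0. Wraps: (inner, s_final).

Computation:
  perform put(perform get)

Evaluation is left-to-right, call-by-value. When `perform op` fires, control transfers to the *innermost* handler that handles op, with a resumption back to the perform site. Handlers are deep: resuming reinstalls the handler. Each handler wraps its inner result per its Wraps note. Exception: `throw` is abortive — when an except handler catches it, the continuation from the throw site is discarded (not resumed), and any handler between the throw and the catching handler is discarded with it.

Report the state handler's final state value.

Evaluation trace:
get @ H3 ⇒ 0
put(0) @ H3 ⇒ s:=0
H0 returns (0, ())
H1 returns (0, ())
H2 returns (0, ())
H3 returns ((0, ()), 0)
= ((0, ()), 0)

Answer: 0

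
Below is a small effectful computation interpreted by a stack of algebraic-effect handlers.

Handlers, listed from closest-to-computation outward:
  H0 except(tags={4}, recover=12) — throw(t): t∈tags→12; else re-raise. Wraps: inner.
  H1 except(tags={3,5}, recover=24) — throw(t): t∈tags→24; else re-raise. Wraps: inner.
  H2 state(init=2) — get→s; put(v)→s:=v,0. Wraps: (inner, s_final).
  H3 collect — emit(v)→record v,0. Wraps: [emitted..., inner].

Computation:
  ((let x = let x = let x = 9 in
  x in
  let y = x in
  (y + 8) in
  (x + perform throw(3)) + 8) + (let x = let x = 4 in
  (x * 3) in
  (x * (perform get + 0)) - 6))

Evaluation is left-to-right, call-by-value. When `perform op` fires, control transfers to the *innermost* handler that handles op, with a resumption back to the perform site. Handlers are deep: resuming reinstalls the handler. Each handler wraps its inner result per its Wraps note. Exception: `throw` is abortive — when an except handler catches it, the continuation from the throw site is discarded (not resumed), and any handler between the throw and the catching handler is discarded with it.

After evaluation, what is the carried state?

Evaluation trace:
throw(3) @ H0 re-raised
throw(3) @ H1 caught ⇒ 24
H2 returns (24, 2)
H3 returns [(24, 2)]
= [(24, 2)]

Answer: 2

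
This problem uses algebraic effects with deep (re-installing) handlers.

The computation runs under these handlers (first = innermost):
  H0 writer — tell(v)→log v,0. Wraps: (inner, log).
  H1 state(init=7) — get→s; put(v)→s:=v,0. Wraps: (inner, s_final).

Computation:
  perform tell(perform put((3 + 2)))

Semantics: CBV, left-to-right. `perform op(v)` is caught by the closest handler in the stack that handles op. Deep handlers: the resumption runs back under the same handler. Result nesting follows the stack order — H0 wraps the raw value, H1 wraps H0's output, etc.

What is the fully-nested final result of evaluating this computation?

Answer: ((0, (0)), 5)

Step-by-step:
put(5) @ H1 ⇒ s:=5
tell(0) @ H0 ⇒ log+=0
H0 returns (0, (0))
H1 returns ((0, (0)), 5)
= ((0, (0)), 5)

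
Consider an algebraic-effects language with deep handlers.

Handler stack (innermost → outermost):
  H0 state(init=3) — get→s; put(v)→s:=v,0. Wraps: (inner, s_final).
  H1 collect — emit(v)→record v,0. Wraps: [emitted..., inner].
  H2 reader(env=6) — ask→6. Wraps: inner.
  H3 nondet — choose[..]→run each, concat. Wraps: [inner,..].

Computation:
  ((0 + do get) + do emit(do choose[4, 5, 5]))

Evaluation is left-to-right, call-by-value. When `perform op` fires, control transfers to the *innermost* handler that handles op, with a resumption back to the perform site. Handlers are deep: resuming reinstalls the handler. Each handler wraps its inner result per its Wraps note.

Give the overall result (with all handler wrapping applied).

Answer: [[4, (3, 3)], [5, (3, 3)], [5, (3, 3)]]

Working:
get @ H0 ⇒ 3
choose[4, 5, 5] @ H3
  branch[0] choose=4:
    emit(4) @ H1 ⇒ out+=4
    H0 returns (3, 3)
    H1 returns [4, (3, 3)]
    H2 returns [4, (3, 3)]
    H3 returns [[4, (3, 3)]]
  branch[1] choose=5:
    emit(5) @ H1 ⇒ out+=5
    H0 returns (3, 3)
    H1 returns [5, (3, 3)]
    H2 returns [5, (3, 3)]
    H3 returns [[5, (3, 3)]]
  branch[2] choose=5:
    emit(5) @ H1 ⇒ out+=5
    H0 returns (3, 3)
    H1 returns [5, (3, 3)]
    H2 returns [5, (3, 3)]
    H3 returns [[5, (3, 3)]]
= [[4, (3, 3)], [5, (3, 3)], [5, (3, 3)]]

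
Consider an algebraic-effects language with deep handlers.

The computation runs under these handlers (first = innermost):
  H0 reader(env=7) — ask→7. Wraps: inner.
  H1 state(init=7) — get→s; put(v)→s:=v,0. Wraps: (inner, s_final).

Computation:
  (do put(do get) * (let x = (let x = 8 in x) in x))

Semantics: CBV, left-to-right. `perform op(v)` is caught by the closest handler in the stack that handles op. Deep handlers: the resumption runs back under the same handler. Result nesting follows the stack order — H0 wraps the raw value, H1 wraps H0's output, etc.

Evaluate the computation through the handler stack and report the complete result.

Answer: (0, 7)

Working:
get @ H1 ⇒ 7
put(7) @ H1 ⇒ s:=7
H0 returns 0
H1 returns (0, 7)
= (0, 7)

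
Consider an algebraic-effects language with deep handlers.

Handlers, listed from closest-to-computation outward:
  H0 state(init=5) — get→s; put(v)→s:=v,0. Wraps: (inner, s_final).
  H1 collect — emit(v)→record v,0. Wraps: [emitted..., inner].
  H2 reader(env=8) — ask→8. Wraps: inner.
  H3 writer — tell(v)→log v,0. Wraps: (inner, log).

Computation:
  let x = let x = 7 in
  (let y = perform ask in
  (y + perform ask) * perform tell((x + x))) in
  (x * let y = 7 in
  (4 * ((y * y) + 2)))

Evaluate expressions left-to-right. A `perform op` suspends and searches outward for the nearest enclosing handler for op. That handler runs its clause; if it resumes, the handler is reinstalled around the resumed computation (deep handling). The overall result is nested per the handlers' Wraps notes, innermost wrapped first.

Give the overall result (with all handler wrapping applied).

Evaluation trace:
ask @ H2 ⇒ 8
ask @ H2 ⇒ 8
tell(14) @ H3 ⇒ log+=14
H0 returns (0, 5)
H1 returns [(0, 5)]
H2 returns [(0, 5)]
H3 returns ([(0, 5)], (14))
= ([(0, 5)], (14))

Answer: ([(0, 5)], (14))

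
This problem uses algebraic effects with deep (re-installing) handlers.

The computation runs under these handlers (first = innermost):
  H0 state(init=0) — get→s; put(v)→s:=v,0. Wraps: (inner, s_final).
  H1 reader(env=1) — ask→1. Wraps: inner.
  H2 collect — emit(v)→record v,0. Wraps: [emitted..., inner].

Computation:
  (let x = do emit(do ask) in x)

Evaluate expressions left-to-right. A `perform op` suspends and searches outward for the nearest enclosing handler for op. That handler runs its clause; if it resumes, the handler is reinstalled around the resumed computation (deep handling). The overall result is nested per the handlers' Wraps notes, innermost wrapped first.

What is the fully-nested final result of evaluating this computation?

Answer: [1, (0, 0)]

Step-by-step:
ask @ H1 ⇒ 1
emit(1) @ H2 ⇒ out+=1
H0 returns (0, 0)
H1 returns (0, 0)
H2 returns [1, (0, 0)]
= [1, (0, 0)]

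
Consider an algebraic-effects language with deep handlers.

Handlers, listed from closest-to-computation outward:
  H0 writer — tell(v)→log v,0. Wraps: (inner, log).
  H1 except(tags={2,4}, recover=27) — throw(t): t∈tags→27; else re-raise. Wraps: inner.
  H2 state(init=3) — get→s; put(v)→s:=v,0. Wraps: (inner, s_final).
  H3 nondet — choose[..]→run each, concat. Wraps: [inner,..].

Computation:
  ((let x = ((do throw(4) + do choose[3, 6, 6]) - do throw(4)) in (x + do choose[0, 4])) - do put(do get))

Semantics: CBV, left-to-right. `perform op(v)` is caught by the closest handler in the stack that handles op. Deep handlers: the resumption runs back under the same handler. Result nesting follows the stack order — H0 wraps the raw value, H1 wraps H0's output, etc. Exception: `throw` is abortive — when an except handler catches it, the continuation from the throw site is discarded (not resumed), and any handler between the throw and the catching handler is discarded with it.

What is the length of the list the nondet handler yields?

Answer: 1

Working:
throw(4) @ H1 caught ⇒ 27
H2 returns (27, 3)
H3 returns [(27, 3)]
= [(27, 3)]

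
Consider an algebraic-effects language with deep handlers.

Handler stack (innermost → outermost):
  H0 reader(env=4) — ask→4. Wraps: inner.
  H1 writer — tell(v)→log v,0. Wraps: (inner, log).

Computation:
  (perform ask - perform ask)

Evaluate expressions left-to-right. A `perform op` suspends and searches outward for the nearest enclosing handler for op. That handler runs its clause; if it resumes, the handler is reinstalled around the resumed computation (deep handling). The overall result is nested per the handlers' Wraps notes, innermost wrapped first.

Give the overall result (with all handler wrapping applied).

Step-by-step:
ask @ H0 ⇒ 4
ask @ H0 ⇒ 4
H0 returns 0
H1 returns (0, ())
= (0, ())

Answer: (0, ())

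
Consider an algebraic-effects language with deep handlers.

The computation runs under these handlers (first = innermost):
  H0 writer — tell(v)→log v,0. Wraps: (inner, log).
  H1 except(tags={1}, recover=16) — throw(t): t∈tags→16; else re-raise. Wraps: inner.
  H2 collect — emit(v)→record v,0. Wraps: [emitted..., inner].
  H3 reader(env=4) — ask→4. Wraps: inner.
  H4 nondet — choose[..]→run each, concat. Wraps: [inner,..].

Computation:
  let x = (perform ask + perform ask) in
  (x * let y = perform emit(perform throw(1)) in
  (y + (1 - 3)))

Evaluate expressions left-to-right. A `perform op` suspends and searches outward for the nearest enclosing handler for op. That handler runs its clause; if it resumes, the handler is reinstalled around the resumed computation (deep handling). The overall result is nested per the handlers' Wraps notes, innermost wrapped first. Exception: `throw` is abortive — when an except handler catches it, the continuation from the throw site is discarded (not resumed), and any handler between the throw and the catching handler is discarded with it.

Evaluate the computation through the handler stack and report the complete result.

Answer: [[16]]

Step-by-step:
ask @ H3 ⇒ 4
ask @ H3 ⇒ 4
throw(1) @ H1 caught ⇒ 16
H2 returns [16]
H3 returns [16]
H4 returns [[16]]
= [[16]]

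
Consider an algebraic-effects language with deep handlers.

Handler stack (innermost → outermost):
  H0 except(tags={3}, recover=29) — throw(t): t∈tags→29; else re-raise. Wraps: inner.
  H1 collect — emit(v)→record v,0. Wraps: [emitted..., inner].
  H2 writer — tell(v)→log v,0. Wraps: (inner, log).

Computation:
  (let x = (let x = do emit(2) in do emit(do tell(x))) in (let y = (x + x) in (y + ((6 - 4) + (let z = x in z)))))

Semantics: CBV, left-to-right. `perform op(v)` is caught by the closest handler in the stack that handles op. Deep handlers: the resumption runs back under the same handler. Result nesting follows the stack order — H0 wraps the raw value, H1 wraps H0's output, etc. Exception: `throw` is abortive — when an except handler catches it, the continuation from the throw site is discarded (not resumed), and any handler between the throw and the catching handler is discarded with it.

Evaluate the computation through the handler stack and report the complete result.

Answer: ([2, 0, 2], (0))

Evaluation trace:
emit(2) @ H1 ⇒ out+=2
tell(0) @ H2 ⇒ log+=0
emit(0) @ H1 ⇒ out+=0
H0 returns 2
H1 returns [2, 0, 2]
H2 returns ([2, 0, 2], (0))
= ([2, 0, 2], (0))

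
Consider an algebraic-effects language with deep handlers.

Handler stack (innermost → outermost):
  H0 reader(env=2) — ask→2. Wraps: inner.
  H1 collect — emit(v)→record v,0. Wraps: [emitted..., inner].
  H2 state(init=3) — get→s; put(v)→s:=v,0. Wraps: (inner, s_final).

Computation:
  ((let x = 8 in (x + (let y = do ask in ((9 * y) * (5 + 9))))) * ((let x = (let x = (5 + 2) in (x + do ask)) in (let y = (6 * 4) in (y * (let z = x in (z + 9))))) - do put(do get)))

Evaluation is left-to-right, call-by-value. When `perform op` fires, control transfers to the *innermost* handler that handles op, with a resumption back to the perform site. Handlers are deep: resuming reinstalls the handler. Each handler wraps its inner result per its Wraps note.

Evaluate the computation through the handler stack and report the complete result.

Answer: ([112320], 3)

Step-by-step:
ask @ H0 ⇒ 2
ask @ H0 ⇒ 2
get @ H2 ⇒ 3
put(3) @ H2 ⇒ s:=3
H0 returns 112320
H1 returns [112320]
H2 returns ([112320], 3)
= ([112320], 3)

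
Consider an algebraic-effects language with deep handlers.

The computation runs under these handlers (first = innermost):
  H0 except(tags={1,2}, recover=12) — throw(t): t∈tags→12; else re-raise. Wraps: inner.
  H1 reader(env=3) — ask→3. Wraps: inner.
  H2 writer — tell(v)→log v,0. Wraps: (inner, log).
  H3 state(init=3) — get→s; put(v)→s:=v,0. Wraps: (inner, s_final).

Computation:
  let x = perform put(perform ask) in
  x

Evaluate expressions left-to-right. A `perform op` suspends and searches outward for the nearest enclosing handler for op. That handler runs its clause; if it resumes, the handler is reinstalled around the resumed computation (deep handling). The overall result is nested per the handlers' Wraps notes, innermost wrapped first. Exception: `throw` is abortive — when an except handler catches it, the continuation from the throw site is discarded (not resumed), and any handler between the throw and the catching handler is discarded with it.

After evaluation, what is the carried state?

Step-by-step:
ask @ H1 ⇒ 3
put(3) @ H3 ⇒ s:=3
H0 returns 0
H1 returns 0
H2 returns (0, ())
H3 returns ((0, ()), 3)
= ((0, ()), 3)

Answer: 3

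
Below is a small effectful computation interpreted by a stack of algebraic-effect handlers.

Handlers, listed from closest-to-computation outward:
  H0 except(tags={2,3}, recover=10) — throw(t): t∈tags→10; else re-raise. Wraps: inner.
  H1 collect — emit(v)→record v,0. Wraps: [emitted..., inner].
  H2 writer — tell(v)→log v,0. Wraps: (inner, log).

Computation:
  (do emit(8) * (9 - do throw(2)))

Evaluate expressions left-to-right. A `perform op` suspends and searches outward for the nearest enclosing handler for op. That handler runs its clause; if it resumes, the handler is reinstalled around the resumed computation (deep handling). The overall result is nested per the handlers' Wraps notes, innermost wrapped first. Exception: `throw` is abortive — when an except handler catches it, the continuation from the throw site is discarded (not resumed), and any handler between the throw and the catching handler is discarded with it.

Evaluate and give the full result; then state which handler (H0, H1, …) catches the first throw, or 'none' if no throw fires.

Step-by-step:
emit(8) @ H1 ⇒ out+=8
throw(2) @ H0 caught ⇒ 10
H1 returns [8, 10]
H2 returns ([8, 10], ())
= ([8, 10], ())

Answer: ([8, 10], ()) ; first throw caught by: H0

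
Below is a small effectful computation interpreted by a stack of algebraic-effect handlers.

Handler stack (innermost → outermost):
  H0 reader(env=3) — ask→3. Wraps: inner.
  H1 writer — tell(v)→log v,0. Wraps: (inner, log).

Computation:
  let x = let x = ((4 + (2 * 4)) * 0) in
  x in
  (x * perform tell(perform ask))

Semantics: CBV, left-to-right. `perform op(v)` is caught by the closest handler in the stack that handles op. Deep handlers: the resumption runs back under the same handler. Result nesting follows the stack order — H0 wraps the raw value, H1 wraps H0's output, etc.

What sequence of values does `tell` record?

Evaluation trace:
ask @ H0 ⇒ 3
tell(3) @ H1 ⇒ log+=3
H0 returns 0
H1 returns (0, (3))
= (0, (3))

Answer: (3)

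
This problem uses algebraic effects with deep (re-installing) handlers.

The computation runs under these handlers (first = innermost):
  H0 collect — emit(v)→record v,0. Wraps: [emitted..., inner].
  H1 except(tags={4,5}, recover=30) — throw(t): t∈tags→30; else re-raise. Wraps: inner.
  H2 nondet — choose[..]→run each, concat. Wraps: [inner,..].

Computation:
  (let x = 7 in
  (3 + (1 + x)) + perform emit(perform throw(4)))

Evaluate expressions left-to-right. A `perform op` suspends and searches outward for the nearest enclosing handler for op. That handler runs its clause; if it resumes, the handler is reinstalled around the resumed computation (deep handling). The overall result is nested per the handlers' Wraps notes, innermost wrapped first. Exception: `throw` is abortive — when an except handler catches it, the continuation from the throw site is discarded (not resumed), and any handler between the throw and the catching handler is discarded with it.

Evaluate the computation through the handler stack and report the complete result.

Working:
throw(4) @ H1 caught ⇒ 30
H2 returns [30]
= [30]

Answer: [30]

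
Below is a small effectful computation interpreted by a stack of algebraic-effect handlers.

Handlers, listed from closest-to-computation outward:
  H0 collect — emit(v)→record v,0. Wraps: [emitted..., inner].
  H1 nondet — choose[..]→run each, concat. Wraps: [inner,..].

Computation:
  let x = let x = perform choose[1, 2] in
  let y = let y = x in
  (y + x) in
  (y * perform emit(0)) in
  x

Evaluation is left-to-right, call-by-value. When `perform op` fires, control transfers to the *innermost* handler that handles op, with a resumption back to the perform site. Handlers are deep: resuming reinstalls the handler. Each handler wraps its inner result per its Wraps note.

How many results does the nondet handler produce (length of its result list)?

Evaluation trace:
choose[1, 2] @ H1
  branch[0] choose=1:
    emit(0) @ H0 ⇒ out+=0
    H0 returns [0, 0]
    H1 returns [[0, 0]]
  branch[1] choose=2:
    emit(0) @ H0 ⇒ out+=0
    H0 returns [0, 0]
    H1 returns [[0, 0]]
= [[0, 0], [0, 0]]

Answer: 2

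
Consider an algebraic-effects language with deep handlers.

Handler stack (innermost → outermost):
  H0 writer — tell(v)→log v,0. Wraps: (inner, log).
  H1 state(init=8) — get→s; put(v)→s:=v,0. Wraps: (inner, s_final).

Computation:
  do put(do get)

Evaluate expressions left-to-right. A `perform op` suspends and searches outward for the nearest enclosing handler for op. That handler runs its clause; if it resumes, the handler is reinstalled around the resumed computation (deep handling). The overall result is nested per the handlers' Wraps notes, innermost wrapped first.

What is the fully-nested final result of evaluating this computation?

Answer: ((0, ()), 8)

Working:
get @ H1 ⇒ 8
put(8) @ H1 ⇒ s:=8
H0 returns (0, ())
H1 returns ((0, ()), 8)
= ((0, ()), 8)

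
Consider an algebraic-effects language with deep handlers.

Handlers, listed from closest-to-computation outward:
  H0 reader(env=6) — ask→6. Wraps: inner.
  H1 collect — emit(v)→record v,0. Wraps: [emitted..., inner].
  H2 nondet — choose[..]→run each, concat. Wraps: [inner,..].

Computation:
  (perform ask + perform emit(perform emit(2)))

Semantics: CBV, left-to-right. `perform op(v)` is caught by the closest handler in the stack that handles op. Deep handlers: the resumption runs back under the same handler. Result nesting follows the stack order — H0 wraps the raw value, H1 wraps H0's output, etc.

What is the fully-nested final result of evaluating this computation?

Answer: [[2, 0, 6]]

Step-by-step:
ask @ H0 ⇒ 6
emit(2) @ H1 ⇒ out+=2
emit(0) @ H1 ⇒ out+=0
H0 returns 6
H1 returns [2, 0, 6]
H2 returns [[2, 0, 6]]
= [[2, 0, 6]]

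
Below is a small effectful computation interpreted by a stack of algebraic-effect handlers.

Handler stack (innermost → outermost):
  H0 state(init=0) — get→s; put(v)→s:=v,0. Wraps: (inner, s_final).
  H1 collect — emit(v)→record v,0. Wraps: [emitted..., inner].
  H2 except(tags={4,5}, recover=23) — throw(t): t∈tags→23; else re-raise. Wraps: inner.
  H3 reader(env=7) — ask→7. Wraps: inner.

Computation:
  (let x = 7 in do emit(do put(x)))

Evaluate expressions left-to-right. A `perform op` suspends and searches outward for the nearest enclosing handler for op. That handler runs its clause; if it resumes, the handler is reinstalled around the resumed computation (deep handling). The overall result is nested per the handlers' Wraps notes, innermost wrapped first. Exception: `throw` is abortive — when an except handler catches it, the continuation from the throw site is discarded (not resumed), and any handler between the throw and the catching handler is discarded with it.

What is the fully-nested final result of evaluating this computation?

Answer: [0, (0, 7)]

Evaluation trace:
put(7) @ H0 ⇒ s:=7
emit(0) @ H1 ⇒ out+=0
H0 returns (0, 7)
H1 returns [0, (0, 7)]
H2 returns [0, (0, 7)]
H3 returns [0, (0, 7)]
= [0, (0, 7)]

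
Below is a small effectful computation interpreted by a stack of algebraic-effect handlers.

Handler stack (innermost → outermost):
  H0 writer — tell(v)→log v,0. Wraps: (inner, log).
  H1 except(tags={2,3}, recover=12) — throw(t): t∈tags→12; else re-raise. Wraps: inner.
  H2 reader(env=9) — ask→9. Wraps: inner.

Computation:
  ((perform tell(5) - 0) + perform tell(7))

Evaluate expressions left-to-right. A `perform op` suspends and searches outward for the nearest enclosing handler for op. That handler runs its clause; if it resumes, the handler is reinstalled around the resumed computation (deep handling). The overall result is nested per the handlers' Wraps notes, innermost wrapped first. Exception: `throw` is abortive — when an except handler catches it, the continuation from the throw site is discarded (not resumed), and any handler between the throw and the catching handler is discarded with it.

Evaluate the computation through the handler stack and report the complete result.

Evaluation trace:
tell(5) @ H0 ⇒ log+=5
tell(7) @ H0 ⇒ log+=7
H0 returns (0, (5, 7))
H1 returns (0, (5, 7))
H2 returns (0, (5, 7))
= (0, (5, 7))

Answer: (0, (5, 7))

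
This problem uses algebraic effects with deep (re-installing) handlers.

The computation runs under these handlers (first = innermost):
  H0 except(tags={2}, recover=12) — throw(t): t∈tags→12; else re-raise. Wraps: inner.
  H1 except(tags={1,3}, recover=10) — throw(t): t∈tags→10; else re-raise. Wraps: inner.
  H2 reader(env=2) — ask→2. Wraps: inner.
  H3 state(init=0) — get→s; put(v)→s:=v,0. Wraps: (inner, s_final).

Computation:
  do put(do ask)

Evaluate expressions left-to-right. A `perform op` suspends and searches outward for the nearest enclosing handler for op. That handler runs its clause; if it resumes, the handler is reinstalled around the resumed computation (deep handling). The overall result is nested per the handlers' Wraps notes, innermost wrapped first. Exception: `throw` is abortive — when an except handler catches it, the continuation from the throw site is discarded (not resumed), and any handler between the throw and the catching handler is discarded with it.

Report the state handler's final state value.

Answer: 2

Step-by-step:
ask @ H2 ⇒ 2
put(2) @ H3 ⇒ s:=2
H0 returns 0
H1 returns 0
H2 returns 0
H3 returns (0, 2)
= (0, 2)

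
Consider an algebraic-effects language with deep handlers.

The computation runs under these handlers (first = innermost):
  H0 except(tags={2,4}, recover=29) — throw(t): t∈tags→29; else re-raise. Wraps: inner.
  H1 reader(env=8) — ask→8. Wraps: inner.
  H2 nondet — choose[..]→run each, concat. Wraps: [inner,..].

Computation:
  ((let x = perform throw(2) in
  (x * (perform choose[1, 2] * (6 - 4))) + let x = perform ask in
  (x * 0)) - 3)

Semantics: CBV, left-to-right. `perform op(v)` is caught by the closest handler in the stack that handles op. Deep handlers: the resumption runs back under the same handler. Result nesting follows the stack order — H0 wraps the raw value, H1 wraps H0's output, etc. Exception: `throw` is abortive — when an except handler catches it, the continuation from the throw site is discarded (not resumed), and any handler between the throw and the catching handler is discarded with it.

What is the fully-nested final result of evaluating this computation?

Step-by-step:
throw(2) @ H0 caught ⇒ 29
H1 returns 29
H2 returns [29]
= [29]

Answer: [29]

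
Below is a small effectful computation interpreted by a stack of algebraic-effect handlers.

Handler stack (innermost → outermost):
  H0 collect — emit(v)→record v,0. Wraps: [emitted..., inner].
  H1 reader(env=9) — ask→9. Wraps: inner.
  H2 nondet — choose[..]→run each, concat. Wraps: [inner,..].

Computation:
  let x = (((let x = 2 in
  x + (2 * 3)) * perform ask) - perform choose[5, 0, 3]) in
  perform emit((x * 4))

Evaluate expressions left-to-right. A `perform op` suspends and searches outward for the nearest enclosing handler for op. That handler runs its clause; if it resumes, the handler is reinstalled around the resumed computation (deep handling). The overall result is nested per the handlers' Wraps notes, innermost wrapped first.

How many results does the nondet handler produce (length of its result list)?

Answer: 3

Evaluation trace:
ask @ H1 ⇒ 9
choose[5, 0, 3] @ H2
  branch[0] choose=5:
    emit(268) @ H0 ⇒ out+=268
    H0 returns [268, 0]
    H1 returns [268, 0]
    H2 returns [[268, 0]]
  branch[1] choose=0:
    emit(288) @ H0 ⇒ out+=288
    H0 returns [288, 0]
    H1 returns [288, 0]
    H2 returns [[288, 0]]
  branch[2] choose=3:
    emit(276) @ H0 ⇒ out+=276
    H0 returns [276, 0]
    H1 returns [276, 0]
    H2 returns [[276, 0]]
= [[268, 0], [288, 0], [276, 0]]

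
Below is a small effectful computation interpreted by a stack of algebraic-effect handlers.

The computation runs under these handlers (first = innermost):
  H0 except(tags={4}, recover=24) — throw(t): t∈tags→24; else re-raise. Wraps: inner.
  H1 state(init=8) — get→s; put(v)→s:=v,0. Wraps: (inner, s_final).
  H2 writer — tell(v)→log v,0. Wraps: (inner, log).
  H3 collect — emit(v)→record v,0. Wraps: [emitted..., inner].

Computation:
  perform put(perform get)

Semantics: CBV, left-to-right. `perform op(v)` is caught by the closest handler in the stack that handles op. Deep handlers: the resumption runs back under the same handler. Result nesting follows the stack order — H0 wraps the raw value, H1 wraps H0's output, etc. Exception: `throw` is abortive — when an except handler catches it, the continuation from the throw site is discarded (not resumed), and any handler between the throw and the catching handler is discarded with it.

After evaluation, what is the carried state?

Answer: 8

Evaluation trace:
get @ H1 ⇒ 8
put(8) @ H1 ⇒ s:=8
H0 returns 0
H1 returns (0, 8)
H2 returns ((0, 8), ())
H3 returns [((0, 8), ())]
= [((0, 8), ())]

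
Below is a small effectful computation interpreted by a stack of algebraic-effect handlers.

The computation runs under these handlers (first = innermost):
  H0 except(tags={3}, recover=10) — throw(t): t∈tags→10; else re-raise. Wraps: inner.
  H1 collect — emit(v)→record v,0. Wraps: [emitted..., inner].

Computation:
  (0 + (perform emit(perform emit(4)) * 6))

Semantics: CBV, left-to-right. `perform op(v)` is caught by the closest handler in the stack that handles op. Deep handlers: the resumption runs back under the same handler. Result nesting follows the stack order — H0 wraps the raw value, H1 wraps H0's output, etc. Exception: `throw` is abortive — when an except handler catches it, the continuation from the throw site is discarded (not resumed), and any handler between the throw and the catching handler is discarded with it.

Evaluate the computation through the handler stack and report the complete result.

Answer: [4, 0, 0]

Evaluation trace:
emit(4) @ H1 ⇒ out+=4
emit(0) @ H1 ⇒ out+=0
H0 returns 0
H1 returns [4, 0, 0]
= [4, 0, 0]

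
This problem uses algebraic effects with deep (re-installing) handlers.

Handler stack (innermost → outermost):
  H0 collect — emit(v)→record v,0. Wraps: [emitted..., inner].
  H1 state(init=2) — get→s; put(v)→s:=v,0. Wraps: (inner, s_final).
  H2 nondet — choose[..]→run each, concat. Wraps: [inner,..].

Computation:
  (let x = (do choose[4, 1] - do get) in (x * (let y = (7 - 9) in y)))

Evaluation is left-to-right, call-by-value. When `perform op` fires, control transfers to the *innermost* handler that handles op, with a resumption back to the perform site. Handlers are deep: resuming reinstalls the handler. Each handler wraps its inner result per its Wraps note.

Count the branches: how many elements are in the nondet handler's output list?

Working:
choose[4, 1] @ H2
  branch[0] choose=4:
    get @ H1 ⇒ 2
    H0 returns [-4]
    H1 returns ([-4], 2)
    H2 returns [([-4], 2)]
  branch[1] choose=1:
    get @ H1 ⇒ 2
    H0 returns [2]
    H1 returns ([2], 2)
    H2 returns [([2], 2)]
= [([-4], 2), ([2], 2)]

Answer: 2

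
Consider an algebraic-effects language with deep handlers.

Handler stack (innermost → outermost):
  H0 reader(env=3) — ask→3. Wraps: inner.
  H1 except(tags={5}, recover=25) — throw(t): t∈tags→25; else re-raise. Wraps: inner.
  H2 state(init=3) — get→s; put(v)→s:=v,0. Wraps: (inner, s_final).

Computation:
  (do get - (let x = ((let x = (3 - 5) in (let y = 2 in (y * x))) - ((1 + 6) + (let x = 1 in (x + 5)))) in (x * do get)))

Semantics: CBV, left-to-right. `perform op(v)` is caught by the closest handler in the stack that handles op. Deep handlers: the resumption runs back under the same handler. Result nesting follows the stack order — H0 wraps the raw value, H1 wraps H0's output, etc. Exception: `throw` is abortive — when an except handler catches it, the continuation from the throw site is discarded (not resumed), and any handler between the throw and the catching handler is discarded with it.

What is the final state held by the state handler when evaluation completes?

Answer: 3

Evaluation trace:
get @ H2 ⇒ 3
get @ H2 ⇒ 3
H0 returns 54
H1 returns 54
H2 returns (54, 3)
= (54, 3)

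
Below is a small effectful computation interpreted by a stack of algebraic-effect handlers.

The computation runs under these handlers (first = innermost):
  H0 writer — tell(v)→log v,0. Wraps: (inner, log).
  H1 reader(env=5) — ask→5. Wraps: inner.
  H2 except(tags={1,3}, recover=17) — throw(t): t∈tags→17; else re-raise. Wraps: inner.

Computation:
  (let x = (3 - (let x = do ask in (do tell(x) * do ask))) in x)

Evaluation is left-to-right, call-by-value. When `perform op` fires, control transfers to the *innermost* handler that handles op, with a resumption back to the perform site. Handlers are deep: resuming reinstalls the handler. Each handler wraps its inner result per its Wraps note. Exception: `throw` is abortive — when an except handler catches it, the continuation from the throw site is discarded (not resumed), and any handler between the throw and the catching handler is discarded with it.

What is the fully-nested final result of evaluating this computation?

Answer: (3, (5))

Step-by-step:
ask @ H1 ⇒ 5
tell(5) @ H0 ⇒ log+=5
ask @ H1 ⇒ 5
H0 returns (3, (5))
H1 returns (3, (5))
H2 returns (3, (5))
= (3, (5))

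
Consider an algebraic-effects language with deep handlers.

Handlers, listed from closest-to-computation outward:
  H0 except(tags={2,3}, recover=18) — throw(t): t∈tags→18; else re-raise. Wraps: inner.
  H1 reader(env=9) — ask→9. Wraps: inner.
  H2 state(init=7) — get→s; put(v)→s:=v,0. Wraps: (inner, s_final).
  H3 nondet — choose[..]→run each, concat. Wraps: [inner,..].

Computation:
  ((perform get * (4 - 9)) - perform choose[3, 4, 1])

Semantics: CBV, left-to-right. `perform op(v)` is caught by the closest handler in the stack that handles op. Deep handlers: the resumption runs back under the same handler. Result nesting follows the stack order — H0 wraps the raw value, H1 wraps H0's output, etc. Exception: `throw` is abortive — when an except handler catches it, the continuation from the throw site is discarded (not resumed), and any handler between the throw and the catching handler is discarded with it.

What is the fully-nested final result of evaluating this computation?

Evaluation trace:
get @ H2 ⇒ 7
choose[3, 4, 1] @ H3
  branch[0] choose=3:
    H0 returns -38
    H1 returns -38
    H2 returns (-38, 7)
    H3 returns [(-38, 7)]
  branch[1] choose=4:
    H0 returns -39
    H1 returns -39
    H2 returns (-39, 7)
    H3 returns [(-39, 7)]
  branch[2] choose=1:
    H0 returns -36
    H1 returns -36
    H2 returns (-36, 7)
    H3 returns [(-36, 7)]
= [(-38, 7), (-39, 7), (-36, 7)]

Answer: [(-38, 7), (-39, 7), (-36, 7)]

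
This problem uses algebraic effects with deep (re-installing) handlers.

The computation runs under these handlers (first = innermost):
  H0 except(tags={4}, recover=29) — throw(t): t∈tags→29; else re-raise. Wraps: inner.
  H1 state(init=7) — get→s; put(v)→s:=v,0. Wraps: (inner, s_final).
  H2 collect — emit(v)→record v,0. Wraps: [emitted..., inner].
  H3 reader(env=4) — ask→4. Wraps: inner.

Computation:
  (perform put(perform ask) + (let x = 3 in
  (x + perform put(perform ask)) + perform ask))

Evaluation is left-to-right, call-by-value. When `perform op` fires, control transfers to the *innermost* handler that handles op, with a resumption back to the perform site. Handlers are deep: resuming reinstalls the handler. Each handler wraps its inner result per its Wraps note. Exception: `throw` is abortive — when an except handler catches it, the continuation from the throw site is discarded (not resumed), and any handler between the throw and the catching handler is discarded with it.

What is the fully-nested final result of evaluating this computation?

Working:
ask @ H3 ⇒ 4
put(4) @ H1 ⇒ s:=4
ask @ H3 ⇒ 4
put(4) @ H1 ⇒ s:=4
ask @ H3 ⇒ 4
H0 returns 7
H1 returns (7, 4)
H2 returns [(7, 4)]
H3 returns [(7, 4)]
= [(7, 4)]

Answer: [(7, 4)]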